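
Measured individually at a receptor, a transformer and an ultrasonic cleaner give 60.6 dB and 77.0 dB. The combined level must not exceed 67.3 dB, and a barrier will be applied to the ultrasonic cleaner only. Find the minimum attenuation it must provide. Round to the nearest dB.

11 dB

Fixed contribution from the other source: Σ 10^(L/10) = 10^(60.6/10) = 1.148e+06 (60.60 dB).
To meet 67.3 dB overall, the treated ultrasonic cleaner may contribute at most 10^(67.3/10) − 1.148e+06 = 4.222e+06, i.e. 66.26 dB.
Required insertion loss = 77.0 − 66.26 = 10.74 dB.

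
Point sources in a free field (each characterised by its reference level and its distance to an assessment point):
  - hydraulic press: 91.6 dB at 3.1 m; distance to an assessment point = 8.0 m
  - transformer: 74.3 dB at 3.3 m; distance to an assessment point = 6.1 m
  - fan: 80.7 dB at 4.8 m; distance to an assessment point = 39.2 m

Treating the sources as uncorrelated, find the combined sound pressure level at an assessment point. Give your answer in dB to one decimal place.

83.6 dB

Apply inverse-square spreading to bring every level to the receiver, then sum 10^(L/10).
hydraulic press: 91.6 − 20·log₁₀(8.0/3.1) = 91.6 − 8.23 = 83.37 dB.
transformer: 74.3 − 20·log₁₀(6.1/3.3) = 74.3 − 5.34 = 68.96 dB.
fan: 80.7 − 20·log₁₀(39.2/4.8) = 80.7 − 18.24 = 62.46 dB.
Σ 10^(L/10) = 2.267e+08 → L_total = 10·log₁₀(2.267e+08) = 83.55 dB.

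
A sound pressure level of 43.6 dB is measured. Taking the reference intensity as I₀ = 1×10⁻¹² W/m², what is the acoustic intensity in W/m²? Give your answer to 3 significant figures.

I = I₀·10^(L/10) = 10⁻¹² × 10^(43.6/10) = 10^(-7.640).

2.29e-08 W/m²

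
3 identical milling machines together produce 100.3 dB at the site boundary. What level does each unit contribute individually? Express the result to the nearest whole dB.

96 dB

3 equal contributions raise the level by 10·log₁₀ 3 = 4.771 dB, so each unit alone gives 100.3 − 4.771.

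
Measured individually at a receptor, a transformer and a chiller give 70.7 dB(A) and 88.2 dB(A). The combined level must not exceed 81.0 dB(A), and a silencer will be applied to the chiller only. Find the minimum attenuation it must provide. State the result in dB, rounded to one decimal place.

7.6 dB

Everything except the chiller sums to 10^(70.7/10) = 1.175e+07 in linear terms, 70.70 dB(A).
The limit corresponds to 10^(81.0/10) = 1.259e+08; subtracting the fixed part leaves 1.141e+08 for the chiller, i.e. 80.57 dB(A).
So the chiller must be reduced from 88.2 to 80.57 dB(A): IL = 7.63 dB.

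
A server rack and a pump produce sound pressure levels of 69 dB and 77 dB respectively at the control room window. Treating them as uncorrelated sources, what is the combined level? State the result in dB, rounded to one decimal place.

77.6 dB

For uncorrelated sources the intensities add, so convert each level to linear form, sum, and take 10·log₁₀ of the total.
Σ 10^(L/10) = 10^(69/10) + 10^(77/10) = 5.806e+07.
L_total = 10·log₁₀(5.806e+07) = 77.64 dB.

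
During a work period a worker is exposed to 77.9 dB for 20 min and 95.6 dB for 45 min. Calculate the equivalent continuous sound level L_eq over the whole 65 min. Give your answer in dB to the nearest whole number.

Weight each interval's intensity by its duration and average over T = 65 min:
Σ tᵢ·10^(Lᵢ/10) = 20·10^(77.9/10) + 45·10^(95.6/10) = 1.646e+11.
L_eq = 10·log₁₀(1.646e+11/65) = 94.04 dB.

94 dB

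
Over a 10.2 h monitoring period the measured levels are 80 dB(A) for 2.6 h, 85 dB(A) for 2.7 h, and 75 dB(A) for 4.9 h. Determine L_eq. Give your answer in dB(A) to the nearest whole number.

L_eq = 10·log₁₀[(1/T)·Σ tᵢ·10^(Lᵢ/10)] with T = 10.2 h.
Σ tᵢ·10^(Lᵢ/10) = 2.6·10^(80/10) + 2.7·10^(85/10) + 4.9·10^(75/10) = 1.269e+09.
L_eq = 10·log₁₀(1.269e+09/10.2) = 80.95 dB(A).

81 dB(A)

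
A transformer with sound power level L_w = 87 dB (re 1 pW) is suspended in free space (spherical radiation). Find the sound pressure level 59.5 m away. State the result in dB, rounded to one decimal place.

40.5 dB

L_p = L_w − 10·log₁₀(4π·r²) with r = 59.5 m.
4π·r² = 4.449e+04 m², 10·log₁₀ of that is 46.482 dB.
L_p = 87 − 46.482 = 40.52 dB.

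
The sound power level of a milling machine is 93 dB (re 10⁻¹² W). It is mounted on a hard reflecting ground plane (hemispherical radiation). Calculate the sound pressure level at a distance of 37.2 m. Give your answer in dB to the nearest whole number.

L_p = L_w − 10·log₁₀(2π·r²) with r = 37.2 m.
2π·r² = 8695 m², 10·log₁₀ of that is 39.393 dB.
L_p = 93 − 39.393 = 53.61 dB.

54 dB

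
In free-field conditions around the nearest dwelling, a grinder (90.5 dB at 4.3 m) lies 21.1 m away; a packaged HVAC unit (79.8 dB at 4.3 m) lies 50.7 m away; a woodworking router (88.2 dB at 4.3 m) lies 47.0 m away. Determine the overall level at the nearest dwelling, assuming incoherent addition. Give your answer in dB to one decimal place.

77.2 dB

Propagate each source to the receiver with L = L_ref − 20·log₁₀(r/r_ref), then add intensities.
grinder: 90.5 − 20·log₁₀(21.1/4.3) = 90.5 − 13.82 = 76.68 dB.
packaged HVAC unit: 79.8 − 20·log₁₀(50.7/4.3) = 79.8 − 21.43 = 58.37 dB.
woodworking router: 88.2 − 20·log₁₀(47.0/4.3) = 88.2 − 20.77 = 67.43 dB.
Σ 10^(L/10) = 5.282e+07 → L_total = 10·log₁₀(5.282e+07) = 77.23 dB.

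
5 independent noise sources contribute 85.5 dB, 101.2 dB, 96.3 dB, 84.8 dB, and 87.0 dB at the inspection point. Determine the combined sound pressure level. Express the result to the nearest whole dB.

103 dB

For uncorrelated sources the intensities add, so convert each level to linear form, sum, and take 10·log₁₀ of the total.
Σ 10^(L/10) = 10^(85.5/10) + 10^(101.2/10) + 10^(96.3/10) + 10^(84.8/10) + 10^(87.0/10) = 1.861e+10.
L_total = 10·log₁₀(1.861e+10) = 102.70 dB.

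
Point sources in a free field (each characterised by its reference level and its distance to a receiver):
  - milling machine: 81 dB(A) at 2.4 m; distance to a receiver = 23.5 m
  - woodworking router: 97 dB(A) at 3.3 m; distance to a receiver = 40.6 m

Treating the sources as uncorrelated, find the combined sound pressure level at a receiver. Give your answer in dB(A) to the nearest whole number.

Propagate each source to the receiver with L = L_ref − 20·log₁₀(r/r_ref), then add intensities.
milling machine: 81 − 20·log₁₀(23.5/2.4) = 81 − 19.82 = 61.18 dB(A).
woodworking router: 97 − 20·log₁₀(40.6/3.3) = 97 − 21.80 = 75.20 dB(A).
Σ 10^(L/10) = 3.442e+07 → L_total = 10·log₁₀(3.442e+07) = 75.37 dB(A).

75 dB(A)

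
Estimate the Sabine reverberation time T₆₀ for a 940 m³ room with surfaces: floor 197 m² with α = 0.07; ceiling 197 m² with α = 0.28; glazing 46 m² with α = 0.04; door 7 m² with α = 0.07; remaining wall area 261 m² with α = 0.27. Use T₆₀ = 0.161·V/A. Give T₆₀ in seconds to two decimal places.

A = Σ Sᵢαᵢ = 197·0.07 + 197·0.28 + 46·0.04 + 7·0.07 + 261·0.27 = 141.75 m².
T₆₀ = 0.161 × 940 / 141.75 = 1.068 s.

1.07 s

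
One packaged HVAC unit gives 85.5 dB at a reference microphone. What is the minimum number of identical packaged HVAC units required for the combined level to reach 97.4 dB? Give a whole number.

N identical sources give L₁ + 10·log₁₀ N, so require 10·log₁₀ N ≥ 97.4 − 85.5 = 11.9 dB.
N ≥ 10^(11.9/10) = 15.488, so N = 16.

16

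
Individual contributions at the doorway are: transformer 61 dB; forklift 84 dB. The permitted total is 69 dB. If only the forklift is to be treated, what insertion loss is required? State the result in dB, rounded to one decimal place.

15.7 dB

Everything except the forklift sums to 10^(61/10) = 1.259e+06 in linear terms, 61.00 dB.
The limit corresponds to 10^(69/10) = 7.943e+06; subtracting the fixed part leaves 6.684e+06 for the forklift, i.e. 68.25 dB.
Required insertion loss = 84 − 68.25 = 15.75 dB.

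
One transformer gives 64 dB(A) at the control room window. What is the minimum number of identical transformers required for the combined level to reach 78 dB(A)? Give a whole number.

26

N identical sources give L₁ + 10·log₁₀ N, so require 10·log₁₀ N ≥ 78 − 64 = 14.0 dB.
N ≥ 10^(14.0/10) = 25.119, so N = 26.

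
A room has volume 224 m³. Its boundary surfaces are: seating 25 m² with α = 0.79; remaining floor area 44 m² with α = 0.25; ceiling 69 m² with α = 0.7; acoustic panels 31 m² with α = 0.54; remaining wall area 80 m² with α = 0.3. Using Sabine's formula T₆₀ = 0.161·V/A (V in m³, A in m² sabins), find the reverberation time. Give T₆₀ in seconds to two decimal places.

0.30 s

A = Σ Sᵢαᵢ = 25·0.79 + 44·0.25 + 69·0.7 + 31·0.54 + 80·0.3 = 119.79 m².
T₆₀ = 0.161 × 224 / 119.79 = 0.301 s.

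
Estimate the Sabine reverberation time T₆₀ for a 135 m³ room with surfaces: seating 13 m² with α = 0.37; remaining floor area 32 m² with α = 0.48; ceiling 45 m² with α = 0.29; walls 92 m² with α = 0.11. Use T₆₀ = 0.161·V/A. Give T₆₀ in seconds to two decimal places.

0.50 s

Summing Sᵢαᵢ: 13·0.37 + 32·0.48 + 45·0.29 + 92·0.11 = 43.34 m².
T₆₀ = 0.161 × 135 / 43.34 = 0.501 s.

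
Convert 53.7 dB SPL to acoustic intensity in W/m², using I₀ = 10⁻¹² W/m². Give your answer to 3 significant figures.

L = 10·log₁₀(I/I₀) ⇒ I = I₀·10^(L/10) = 10⁻¹² × 10^5.37.

2.34e-07 W/m²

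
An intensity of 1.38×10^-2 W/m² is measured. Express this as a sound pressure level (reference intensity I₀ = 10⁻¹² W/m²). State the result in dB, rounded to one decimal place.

101.4 dB

L = 10·log₁₀(I/I₀) = 10·log₁₀(1.38×10^-2/10⁻¹²) = 10·log₁₀(1.38×10^10).
L = 10·(0.1399 + 10) = 101.40 dB.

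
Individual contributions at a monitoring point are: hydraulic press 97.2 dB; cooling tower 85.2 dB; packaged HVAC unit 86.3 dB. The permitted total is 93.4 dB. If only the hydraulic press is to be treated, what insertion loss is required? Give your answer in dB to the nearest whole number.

Fixed contribution from the other sources: Σ 10^(L/10) = 10^(85.2/10) + 10^(86.3/10) = 7.577e+08 (88.80 dB).
To meet 93.4 dB overall, the treated hydraulic press may contribute at most 10^(93.4/10) − 7.577e+08 = 1.430e+09, i.e. 91.55 dB.
So the hydraulic press must be reduced from 97.2 to 91.55 dB: IL = 5.65 dB.

6 dB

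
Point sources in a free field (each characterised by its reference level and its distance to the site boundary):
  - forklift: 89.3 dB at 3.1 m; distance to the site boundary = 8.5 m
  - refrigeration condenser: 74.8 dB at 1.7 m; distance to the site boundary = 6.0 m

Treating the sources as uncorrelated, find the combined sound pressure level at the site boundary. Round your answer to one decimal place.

80.6 dB

Propagate each source to the receiver with L = L_ref − 20·log₁₀(r/r_ref), then add intensities.
forklift: 89.3 − 20·log₁₀(8.5/3.1) = 89.3 − 8.76 = 80.54 dB.
refrigeration condenser: 74.8 − 20·log₁₀(6.0/1.7) = 74.8 − 10.95 = 63.85 dB.
Σ 10^(L/10) = 1.156e+08 → L_total = 10·log₁₀(1.156e+08) = 80.63 dB.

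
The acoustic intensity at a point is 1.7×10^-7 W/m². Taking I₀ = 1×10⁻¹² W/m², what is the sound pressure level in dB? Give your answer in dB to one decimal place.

52.3 dB

I/I₀ = 1.7×10^-7/10⁻¹² = 1.7×10^5, and L = 10·log₁₀(I/I₀).
L = 10·(0.2304 + 5) = 52.30 dB.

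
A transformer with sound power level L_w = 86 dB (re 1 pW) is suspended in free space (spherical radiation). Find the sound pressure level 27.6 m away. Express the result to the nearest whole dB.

46 dB

The power spreads over a sphere of area 4π·r², so L_p = L_w − 10·log₁₀(4π·r²).
4π·r² = 9573 m², 10·log₁₀ of that is 39.810 dB.
L_p = 86 − 39.810 = 46.19 dB.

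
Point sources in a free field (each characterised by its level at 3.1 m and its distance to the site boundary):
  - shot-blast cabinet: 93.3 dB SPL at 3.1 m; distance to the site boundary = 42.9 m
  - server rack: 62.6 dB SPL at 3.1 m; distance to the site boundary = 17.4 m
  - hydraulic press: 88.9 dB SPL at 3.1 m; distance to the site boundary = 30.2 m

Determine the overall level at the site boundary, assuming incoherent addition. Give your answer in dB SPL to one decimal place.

Apply inverse-square spreading to bring every level to the receiver, then sum 10^(L/10).
shot-blast cabinet: 93.3 − 20·log₁₀(42.9/3.1) = 93.3 − 22.82 = 70.48 dB SPL.
server rack: 62.6 − 20·log₁₀(17.4/3.1) = 62.6 − 14.98 = 47.62 dB SPL.
hydraulic press: 88.9 − 20·log₁₀(30.2/3.1) = 88.9 − 19.77 = 69.13 dB SPL.
Σ 10^(L/10) = 1.940e+07 → L_total = 10·log₁₀(1.940e+07) = 72.88 dB SPL.

72.9 dB SPL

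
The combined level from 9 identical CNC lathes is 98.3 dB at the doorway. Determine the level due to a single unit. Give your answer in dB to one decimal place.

Dividing the total intensity by 9 lowers the level by 10·log₁₀ 9 = 9.542 dB: L₁ = 98.3 − 9.542.

88.8 dB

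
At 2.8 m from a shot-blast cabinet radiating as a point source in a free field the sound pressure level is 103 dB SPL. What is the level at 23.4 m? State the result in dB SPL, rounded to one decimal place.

84.6 dB SPL

For a point source, L₂ = L₁ − 20·log₁₀(r₂/r₁).
L₂ = 103 − 20·log₁₀(23.4/2.8) = 103 − 18.441 = 84.56 dB SPL.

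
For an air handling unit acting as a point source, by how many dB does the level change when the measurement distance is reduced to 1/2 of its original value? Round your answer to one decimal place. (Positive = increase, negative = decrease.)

With spherical spreading the level changes by −20·log₁₀(r₂/r₁).
ΔL = −20·log₁₀(0.5) = +6.02 dB.

+6.0 dB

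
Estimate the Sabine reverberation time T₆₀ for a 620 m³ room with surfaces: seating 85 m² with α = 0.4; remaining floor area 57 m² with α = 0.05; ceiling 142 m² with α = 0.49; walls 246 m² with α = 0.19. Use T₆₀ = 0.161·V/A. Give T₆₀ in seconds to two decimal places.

0.65 s

Summing Sᵢαᵢ: 85·0.4 + 57·0.05 + 142·0.49 + 246·0.19 = 153.17 m².
T₆₀ = 0.161 × 620 / 153.17 = 0.652 s.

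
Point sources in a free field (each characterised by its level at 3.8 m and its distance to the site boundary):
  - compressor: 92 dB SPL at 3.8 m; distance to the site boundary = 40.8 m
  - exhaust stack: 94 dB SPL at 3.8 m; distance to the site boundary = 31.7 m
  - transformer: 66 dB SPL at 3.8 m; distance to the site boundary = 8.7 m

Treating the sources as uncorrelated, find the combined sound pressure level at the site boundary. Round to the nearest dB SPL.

77 dB SPL

Propagate each source to the receiver with L = L_ref − 20·log₁₀(r/r_ref), then add intensities.
compressor: 92 − 20·log₁₀(40.8/3.8) = 92 − 20.62 = 71.38 dB SPL.
exhaust stack: 94 − 20·log₁₀(31.7/3.8) = 94 − 18.43 = 75.57 dB SPL.
transformer: 66 − 20·log₁₀(8.7/3.8) = 66 − 7.19 = 58.81 dB SPL.
Σ 10^(L/10) = 5.060e+07 → L_total = 10·log₁₀(5.060e+07) = 77.04 dB SPL.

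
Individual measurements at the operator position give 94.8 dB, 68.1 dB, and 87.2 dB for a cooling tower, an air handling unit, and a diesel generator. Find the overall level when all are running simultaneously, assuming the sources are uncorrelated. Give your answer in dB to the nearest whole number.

96 dB

For uncorrelated sources the intensities add, so convert each level to linear form, sum, and take 10·log₁₀ of the total.
Σ 10^(L/10) = 10^(94.8/10) + 10^(68.1/10) + 10^(87.2/10) = 3.551e+09.
L_total = 10·log₁₀(3.551e+09) = 95.50 dB.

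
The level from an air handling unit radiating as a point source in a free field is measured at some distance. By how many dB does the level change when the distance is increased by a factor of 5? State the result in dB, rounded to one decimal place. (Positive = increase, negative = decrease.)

-14.0 dB

Point-source spreading: ΔL = −20·log₁₀(r₂/r₁).
ΔL = −20·log₁₀(5) = -13.98 dB.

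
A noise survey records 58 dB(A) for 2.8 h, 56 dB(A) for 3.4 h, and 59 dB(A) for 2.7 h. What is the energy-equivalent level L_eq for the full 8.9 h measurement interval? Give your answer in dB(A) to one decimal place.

Weight each interval's intensity by its duration and average over T = 8.9 h:
Σ tᵢ·10^(Lᵢ/10) = 2.8·10^(58/10) + 3.4·10^(56/10) + 2.7·10^(59/10) = 5.265e+06.
L_eq = 10·log₁₀(5.265e+06/8.9) = 57.72 dB(A).

57.7 dB(A)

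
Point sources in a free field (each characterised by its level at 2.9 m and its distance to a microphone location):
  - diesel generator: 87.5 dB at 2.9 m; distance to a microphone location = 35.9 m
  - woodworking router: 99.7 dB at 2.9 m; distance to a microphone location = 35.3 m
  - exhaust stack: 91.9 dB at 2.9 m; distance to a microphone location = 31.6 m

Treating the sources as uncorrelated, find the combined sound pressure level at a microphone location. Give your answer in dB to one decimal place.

Propagate each source to the receiver with L = L_ref − 20·log₁₀(r/r_ref), then add intensities.
diesel generator: 87.5 − 20·log₁₀(35.9/2.9) = 87.5 − 21.85 = 65.65 dB.
woodworking router: 99.7 − 20·log₁₀(35.3/2.9) = 99.7 − 21.71 = 77.99 dB.
exhaust stack: 91.9 − 20·log₁₀(31.6/2.9) = 91.9 − 20.75 = 71.15 dB.
Σ 10^(L/10) = 7.970e+07 → L_total = 10·log₁₀(7.970e+07) = 79.01 dB.

79.0 dB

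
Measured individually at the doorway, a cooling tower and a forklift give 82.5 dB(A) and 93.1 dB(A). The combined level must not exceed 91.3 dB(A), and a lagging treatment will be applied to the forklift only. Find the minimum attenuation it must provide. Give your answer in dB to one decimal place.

Fixed contribution from the other source: Σ 10^(L/10) = 10^(82.5/10) = 1.778e+08 (82.50 dB(A)).
The limit corresponds to 10^(91.3/10) = 1.349e+09; subtracting the fixed part leaves 1.171e+09 for the forklift, i.e. 90.69 dB(A).
Required insertion loss = 93.1 − 90.69 = 2.41 dB.

2.4 dB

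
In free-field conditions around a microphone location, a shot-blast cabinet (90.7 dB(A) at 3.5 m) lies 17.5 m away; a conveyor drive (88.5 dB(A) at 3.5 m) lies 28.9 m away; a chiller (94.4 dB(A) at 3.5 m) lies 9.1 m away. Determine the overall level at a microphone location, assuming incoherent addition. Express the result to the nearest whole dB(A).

First find each source's level at the receiver (point-source: −20·log₁₀(r/r_ref)), then combine on an intensity basis.
shot-blast cabinet: 90.7 − 20·log₁₀(17.5/3.5) = 90.7 − 13.98 = 76.72 dB(A).
conveyor drive: 88.5 − 20·log₁₀(28.9/3.5) = 88.5 − 18.34 = 70.16 dB(A).
chiller: 94.4 − 20·log₁₀(9.1/3.5) = 94.4 − 8.30 = 86.10 dB(A).
Σ 10^(L/10) = 4.648e+08 → L_total = 10·log₁₀(4.648e+08) = 86.67 dB(A).

87 dB(A)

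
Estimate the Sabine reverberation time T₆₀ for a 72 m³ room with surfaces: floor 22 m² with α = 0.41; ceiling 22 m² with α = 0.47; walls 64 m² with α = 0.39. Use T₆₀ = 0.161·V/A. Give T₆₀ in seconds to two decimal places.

0.26 s

Total absorption A = 22·0.41 + 22·0.47 + 64·0.39 = 44.32 m² sabins.
T₆₀ = 0.161·V/A = 0.161·72/44.32 = 0.262 s.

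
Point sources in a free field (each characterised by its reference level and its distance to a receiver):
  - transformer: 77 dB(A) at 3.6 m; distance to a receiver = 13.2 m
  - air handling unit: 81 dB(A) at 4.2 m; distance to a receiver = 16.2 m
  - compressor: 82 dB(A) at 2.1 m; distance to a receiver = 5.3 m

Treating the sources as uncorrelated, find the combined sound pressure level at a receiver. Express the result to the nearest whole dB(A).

76 dB(A)

Apply inverse-square spreading to bring every level to the receiver, then sum 10^(L/10).
transformer: 77 − 20·log₁₀(13.2/3.6) = 77 − 11.29 = 65.71 dB(A).
air handling unit: 81 − 20·log₁₀(16.2/4.2) = 81 − 11.73 = 69.27 dB(A).
compressor: 82 − 20·log₁₀(5.3/2.1) = 82 − 8.04 = 73.96 dB(A).
Σ 10^(L/10) = 3.707e+07 → L_total = 10·log₁₀(3.707e+07) = 75.69 dB(A).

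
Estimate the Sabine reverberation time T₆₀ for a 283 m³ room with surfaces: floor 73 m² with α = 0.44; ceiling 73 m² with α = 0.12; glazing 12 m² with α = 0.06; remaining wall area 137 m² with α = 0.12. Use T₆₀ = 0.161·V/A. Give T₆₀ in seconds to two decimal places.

0.79 s

A = Σ Sᵢαᵢ = 73·0.44 + 73·0.12 + 12·0.06 + 137·0.12 = 58.04 m².
T₆₀ = 0.161·V/A = 0.161·283/58.04 = 0.785 s.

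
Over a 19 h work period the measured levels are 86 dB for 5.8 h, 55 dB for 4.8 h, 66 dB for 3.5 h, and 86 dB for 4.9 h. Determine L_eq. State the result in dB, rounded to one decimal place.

83.5 dB

Weight each interval's intensity by its duration and average over T = 19 h:
Σ tᵢ·10^(Lᵢ/10) = 5.8·10^(86/10) + 4.8·10^(55/10) + 3.5·10^(66/10) + 4.9·10^(86/10) = 4.275e+09.
L_eq = 10·log₁₀(4.275e+09/19) = 83.52 dB.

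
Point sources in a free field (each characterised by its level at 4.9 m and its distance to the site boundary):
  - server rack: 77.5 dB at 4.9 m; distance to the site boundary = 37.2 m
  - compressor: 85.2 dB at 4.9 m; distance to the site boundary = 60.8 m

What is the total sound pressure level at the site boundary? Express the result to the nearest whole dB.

Apply inverse-square spreading to bring every level to the receiver, then sum 10^(L/10).
server rack: 77.5 − 20·log₁₀(37.2/4.9) = 77.5 − 17.61 = 59.89 dB.
compressor: 85.2 − 20·log₁₀(60.8/4.9) = 85.2 − 21.87 = 63.33 dB.
Σ 10^(L/10) = 3.126e+06 → L_total = 10·log₁₀(3.126e+06) = 64.95 dB.

65 dB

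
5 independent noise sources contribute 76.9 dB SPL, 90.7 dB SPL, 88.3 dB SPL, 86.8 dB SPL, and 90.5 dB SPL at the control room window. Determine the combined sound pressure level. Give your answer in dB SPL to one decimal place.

95.4 dB SPL

For uncorrelated sources the intensities add, so convert each level to linear form, sum, and take 10·log₁₀ of the total.
Σ 10^(L/10) = 10^(76.9/10) + 10^(90.7/10) + 10^(88.3/10) + 10^(86.8/10) + 10^(90.5/10) = 3.501e+09.
L_total = 10·log₁₀(3.501e+09) = 95.44 dB SPL.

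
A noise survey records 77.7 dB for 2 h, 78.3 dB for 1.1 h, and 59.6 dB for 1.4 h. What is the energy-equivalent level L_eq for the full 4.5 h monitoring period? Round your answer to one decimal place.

76.3 dB

The energy average is taken in the linear domain: L_eq = 10·log₁₀[(Σ tᵢ·10^(Lᵢ/10))/T], T = 4.5 h.
Σ tᵢ·10^(Lᵢ/10) = 2·10^(77.7/10) + 1.1·10^(78.3/10) + 1.4·10^(59.6/10) = 1.934e+08.
L_eq = 10·log₁₀(1.934e+08/4.5) = 76.33 dB.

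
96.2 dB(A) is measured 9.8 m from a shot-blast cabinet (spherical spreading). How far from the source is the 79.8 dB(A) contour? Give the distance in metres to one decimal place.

Point-source spreading drops the level by 20·log₁₀(r₂/r₁); inverting, r₂/r₁ = 10^(ΔL/20).
r₂ = 9.8·10^((96.2−79.8)/20) = 9.8·10^(16.4/20) = 64.75 m.

64.7 m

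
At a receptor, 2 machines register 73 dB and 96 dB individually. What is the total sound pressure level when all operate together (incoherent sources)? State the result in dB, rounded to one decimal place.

96.0 dB

For uncorrelated sources the intensities add, so convert each level to linear form, sum, and take 10·log₁₀ of the total.
Σ 10^(L/10) = 10^(73/10) + 10^(96/10) = 4.001e+09.
L_total = 10·log₁₀(4.001e+09) = 96.02 dB.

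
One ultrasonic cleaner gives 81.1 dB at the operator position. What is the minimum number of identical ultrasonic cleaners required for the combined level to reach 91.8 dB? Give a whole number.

12

Need L₁ + 10·log₁₀ N ≥ 91.8, i.e. log₁₀ N ≥ 1.07.
N ≥ 10^(10.7/10) = 11.749, so N = 12.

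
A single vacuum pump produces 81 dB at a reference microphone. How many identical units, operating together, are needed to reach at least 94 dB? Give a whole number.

The shortfall is 94 − 81 = 13.0 dB, and N units add 10·log₁₀ N, so need 10·log₁₀ N ≥ 13.0.
N ≥ 10^(13.0/10) = 19.953, so N = 20.

20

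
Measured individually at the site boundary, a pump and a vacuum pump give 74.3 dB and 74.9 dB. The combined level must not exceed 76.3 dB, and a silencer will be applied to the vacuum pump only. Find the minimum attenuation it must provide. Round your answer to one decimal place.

2.9 dB

Fixed contribution from the other source: Σ 10^(L/10) = 10^(74.3/10) = 2.692e+07 (74.30 dB).
The limit corresponds to 10^(76.3/10) = 4.266e+07; subtracting the fixed part leaves 1.574e+07 for the vacuum pump, i.e. 71.97 dB.
So the vacuum pump must be reduced from 74.9 to 71.97 dB: IL = 2.93 dB.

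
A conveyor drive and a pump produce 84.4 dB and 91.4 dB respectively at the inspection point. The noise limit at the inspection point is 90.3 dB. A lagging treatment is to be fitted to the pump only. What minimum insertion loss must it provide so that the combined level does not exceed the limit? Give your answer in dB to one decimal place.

2.4 dB

Fixed contribution from the other source: Σ 10^(L/10) = 10^(84.4/10) = 2.754e+08 (84.40 dB).
The limit corresponds to 10^(90.3/10) = 1.072e+09; subtracting the fixed part leaves 7.961e+08 for the pump, i.e. 89.01 dB.
So the pump must be reduced from 91.4 to 89.01 dB: IL = 2.39 dB.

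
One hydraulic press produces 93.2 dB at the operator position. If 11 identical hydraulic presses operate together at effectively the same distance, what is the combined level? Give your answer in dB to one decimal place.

103.6 dB

L_total = L₁ + 10·log₁₀ N for N identical incoherent sources.
L_total = 93.2 + 10·log₁₀(11) = 93.2 + 10.414 = 103.61 dB.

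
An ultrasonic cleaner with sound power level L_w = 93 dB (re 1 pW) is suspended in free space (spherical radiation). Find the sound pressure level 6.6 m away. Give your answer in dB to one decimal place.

65.6 dB

L_p = L_w − 10·log₁₀(4π·r²) with r = 6.6 m.
4π·r² = 547.4 m², 10·log₁₀ of that is 27.383 dB.
L_p = 93 − 27.383 = 65.62 dB.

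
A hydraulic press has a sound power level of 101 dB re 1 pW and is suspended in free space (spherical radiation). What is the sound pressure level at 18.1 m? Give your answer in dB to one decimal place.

64.9 dB

L_p = L_w − 10·log₁₀(4π·r²) with r = 18.1 m.
4π·r² = 4117 m², 10·log₁₀ of that is 36.146 dB.
L_p = 101 − 36.146 = 64.85 dB.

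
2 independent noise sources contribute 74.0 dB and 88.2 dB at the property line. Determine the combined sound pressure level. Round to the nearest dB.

88 dB

For uncorrelated sources the intensities add, so convert each level to linear form, sum, and take 10·log₁₀ of the total.
Σ 10^(L/10) = 10^(74.0/10) + 10^(88.2/10) = 6.858e+08.
L_total = 10·log₁₀(6.858e+08) = 88.36 dB.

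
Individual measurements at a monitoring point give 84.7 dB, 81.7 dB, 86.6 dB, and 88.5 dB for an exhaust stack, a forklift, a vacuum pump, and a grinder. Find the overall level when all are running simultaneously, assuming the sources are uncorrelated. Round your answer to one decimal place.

Incoherent sources combine by intensity addition: L_total = 10·log₁₀(Σ 10^(L_i/10)).
Σ 10^(L/10) = 10^(84.7/10) + 10^(81.7/10) + 10^(86.6/10) + 10^(88.5/10) = 1.608e+09.
L_total = 10·log₁₀(1.608e+09) = 92.06 dB.

92.1 dB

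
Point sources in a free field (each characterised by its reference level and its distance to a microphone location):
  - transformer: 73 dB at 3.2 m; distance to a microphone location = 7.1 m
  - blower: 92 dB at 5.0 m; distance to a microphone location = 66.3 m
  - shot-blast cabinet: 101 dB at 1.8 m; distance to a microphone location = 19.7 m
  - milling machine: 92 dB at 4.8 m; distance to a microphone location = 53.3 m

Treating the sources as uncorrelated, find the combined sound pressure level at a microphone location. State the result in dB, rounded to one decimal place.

81.2 dB

Apply inverse-square spreading to bring every level to the receiver, then sum 10^(L/10).
transformer: 73 − 20·log₁₀(7.1/3.2) = 73 − 6.92 = 66.08 dB.
blower: 92 − 20·log₁₀(66.3/5.0) = 92 − 22.45 = 69.55 dB.
shot-blast cabinet: 101 − 20·log₁₀(19.7/1.8) = 101 − 20.78 = 80.22 dB.
milling machine: 92 − 20·log₁₀(53.3/4.8) = 92 − 20.91 = 71.09 dB.
Σ 10^(L/10) = 1.310e+08 → L_total = 10·log₁₀(1.310e+08) = 81.17 dB.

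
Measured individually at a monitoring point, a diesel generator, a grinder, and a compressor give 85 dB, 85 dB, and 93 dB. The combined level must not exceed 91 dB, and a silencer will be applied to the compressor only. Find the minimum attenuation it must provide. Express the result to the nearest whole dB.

5 dB

The untreated sources together contribute 10^(85/10) + 10^(85/10) = 6.325e+08, i.e. 88.01 dB.
To meet 91 dB overall, the treated compressor may contribute at most 10^(91/10) − 6.325e+08 = 6.265e+08, i.e. 87.97 dB.
So the compressor must be reduced from 93 to 87.97 dB: IL = 5.03 dB.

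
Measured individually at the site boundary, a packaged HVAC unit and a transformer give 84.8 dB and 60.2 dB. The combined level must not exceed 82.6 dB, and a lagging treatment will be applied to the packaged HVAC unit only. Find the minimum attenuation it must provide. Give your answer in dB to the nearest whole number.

2 dB

The untreated sources together contribute 10^(60.2/10) = 1.047e+06, i.e. 60.20 dB.
The limit corresponds to 10^(82.6/10) = 1.820e+08; subtracting the fixed part leaves 1.809e+08 for the packaged HVAC unit, i.e. 82.57 dB.
So the packaged HVAC unit must be reduced from 84.8 to 82.57 dB: IL = 2.23 dB.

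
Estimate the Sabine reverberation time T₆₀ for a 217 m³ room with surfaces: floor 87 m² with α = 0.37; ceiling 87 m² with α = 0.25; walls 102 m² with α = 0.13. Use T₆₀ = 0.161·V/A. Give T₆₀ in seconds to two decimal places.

0.52 s

Summing Sᵢαᵢ: 87·0.37 + 87·0.25 + 102·0.13 = 67.20 m².
T₆₀ = 0.161·V/A = 0.161·217/67.20 = 0.520 s.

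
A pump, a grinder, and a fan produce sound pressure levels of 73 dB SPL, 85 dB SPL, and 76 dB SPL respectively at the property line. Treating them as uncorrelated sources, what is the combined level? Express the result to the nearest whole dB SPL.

86 dB SPL

Incoherent sources combine by intensity addition: L_total = 10·log₁₀(Σ 10^(L_i/10)).
Σ 10^(L/10) = 10^(73/10) + 10^(85/10) + 10^(76/10) = 3.760e+08.
L_total = 10·log₁₀(3.760e+08) = 85.75 dB SPL.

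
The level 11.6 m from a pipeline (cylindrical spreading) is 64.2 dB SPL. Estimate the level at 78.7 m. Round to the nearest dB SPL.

For a line source, L₂ = L₁ − 10·log₁₀(r₂/r₁).
L₂ = 64.2 − 10·log₁₀(78.7/11.6) = 64.2 − 8.315 = 55.88 dB SPL.

56 dB SPL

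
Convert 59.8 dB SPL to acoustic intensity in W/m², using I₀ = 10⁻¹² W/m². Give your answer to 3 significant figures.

I/I₀ = 10^(59.8/10) = 9.55e+05, so I = 9.55e+05 × 10⁻¹² W/m².

9.55e-07 W/m²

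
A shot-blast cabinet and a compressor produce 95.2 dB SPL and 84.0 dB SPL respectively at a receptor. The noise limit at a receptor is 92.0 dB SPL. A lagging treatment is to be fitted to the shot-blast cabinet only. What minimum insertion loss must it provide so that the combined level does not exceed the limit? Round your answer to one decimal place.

3.9 dB

The untreated sources together contribute 10^(84.0/10) = 2.512e+08, i.e. 84.00 dB SPL.
The limit corresponds to 10^(92.0/10) = 1.585e+09; subtracting the fixed part leaves 1.334e+09 for the shot-blast cabinet, i.e. 91.25 dB SPL.
So the shot-blast cabinet must be reduced from 95.2 to 91.25 dB SPL: IL = 3.95 dB.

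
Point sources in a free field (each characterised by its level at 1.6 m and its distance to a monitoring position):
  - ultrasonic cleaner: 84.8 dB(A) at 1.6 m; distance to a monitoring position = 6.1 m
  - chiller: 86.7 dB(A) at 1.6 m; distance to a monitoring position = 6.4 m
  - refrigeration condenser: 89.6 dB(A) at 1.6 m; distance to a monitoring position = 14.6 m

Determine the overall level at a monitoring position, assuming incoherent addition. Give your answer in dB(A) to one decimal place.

Propagate each source to the receiver with L = L_ref − 20·log₁₀(r/r_ref), then add intensities.
ultrasonic cleaner: 84.8 − 20·log₁₀(6.1/1.6) = 84.8 − 11.62 = 73.18 dB(A).
chiller: 86.7 − 20·log₁₀(6.4/1.6) = 86.7 − 12.04 = 74.66 dB(A).
refrigeration condenser: 89.6 − 20·log₁₀(14.6/1.6) = 89.6 − 19.20 = 70.40 dB(A).
Σ 10^(L/10) = 6.096e+07 → L_total = 10·log₁₀(6.096e+07) = 77.85 dB(A).

77.9 dB(A)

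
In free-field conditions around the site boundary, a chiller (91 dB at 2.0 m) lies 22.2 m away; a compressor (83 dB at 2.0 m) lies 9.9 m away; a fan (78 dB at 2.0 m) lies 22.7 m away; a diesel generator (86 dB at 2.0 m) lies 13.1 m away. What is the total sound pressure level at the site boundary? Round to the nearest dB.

Propagate each source to the receiver with L = L_ref − 20·log₁₀(r/r_ref), then add intensities.
chiller: 91 − 20·log₁₀(22.2/2.0) = 91 − 20.91 = 70.09 dB.
compressor: 83 − 20·log₁₀(9.9/2.0) = 83 − 13.89 = 69.11 dB.
fan: 78 − 20·log₁₀(22.7/2.0) = 78 − 21.10 = 56.90 dB.
diesel generator: 86 − 20·log₁₀(13.1/2.0) = 86 − 16.32 = 69.68 dB.
Σ 10^(L/10) = 2.813e+07 → L_total = 10·log₁₀(2.813e+07) = 74.49 dB.

74 dB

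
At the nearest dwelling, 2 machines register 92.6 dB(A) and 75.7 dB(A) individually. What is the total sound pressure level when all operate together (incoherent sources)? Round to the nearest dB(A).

Incoherent sources combine by intensity addition: L_total = 10·log₁₀(Σ 10^(L_i/10)).
Σ 10^(L/10) = 10^(92.6/10) + 10^(75.7/10) = 1.857e+09.
L_total = 10·log₁₀(1.857e+09) = 92.69 dB(A).

93 dB(A)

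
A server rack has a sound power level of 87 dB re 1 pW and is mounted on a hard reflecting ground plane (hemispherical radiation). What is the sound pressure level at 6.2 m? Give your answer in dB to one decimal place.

Free-field hemispherical radiation: L_p = L_w − 10·log₁₀(2π·r²), r = 6.2 m.
2π·r² = 241.5 m², 10·log₁₀ of that is 23.830 dB.
L_p = 87 − 23.830 = 63.17 dB.

63.2 dB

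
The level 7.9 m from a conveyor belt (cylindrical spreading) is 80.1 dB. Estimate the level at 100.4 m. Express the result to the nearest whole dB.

69 dB

For a line source, L₂ = L₁ − 10·log₁₀(r₂/r₁).
L₂ = 80.1 − 10·log₁₀(100.4/7.9) = 80.1 − 11.041 = 69.06 dB.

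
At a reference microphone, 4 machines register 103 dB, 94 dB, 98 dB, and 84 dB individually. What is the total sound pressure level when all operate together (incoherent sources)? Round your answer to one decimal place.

Incoherent sources combine by intensity addition: L_total = 10·log₁₀(Σ 10^(L_i/10)).
Σ 10^(L/10) = 10^(103/10) + 10^(94/10) + 10^(98/10) + 10^(84/10) = 2.903e+10.
L_total = 10·log₁₀(2.903e+10) = 104.63 dB.

104.6 dB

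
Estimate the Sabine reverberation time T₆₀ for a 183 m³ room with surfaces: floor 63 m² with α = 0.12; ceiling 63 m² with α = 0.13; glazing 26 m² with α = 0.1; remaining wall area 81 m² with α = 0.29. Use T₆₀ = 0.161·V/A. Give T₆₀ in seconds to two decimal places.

A = Σ Sᵢαᵢ = 63·0.12 + 63·0.13 + 26·0.1 + 81·0.29 = 41.84 m².
T₆₀ = 0.161·V/A = 0.161·183/41.84 = 0.704 s.

0.70 s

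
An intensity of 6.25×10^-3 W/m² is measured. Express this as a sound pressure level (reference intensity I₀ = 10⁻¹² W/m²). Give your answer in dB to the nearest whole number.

Dividing by I₀ shifts the exponent by 12: I/I₀ = 6.25×10^9.
L = 10·(0.7959 + 9) = 97.96 dB.

98 dB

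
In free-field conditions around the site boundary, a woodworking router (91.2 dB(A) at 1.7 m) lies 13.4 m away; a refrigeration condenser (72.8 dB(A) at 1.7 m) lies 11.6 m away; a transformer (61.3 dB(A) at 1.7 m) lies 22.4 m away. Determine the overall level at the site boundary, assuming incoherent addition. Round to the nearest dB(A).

73 dB(A)

First find each source's level at the receiver (point-source: −20·log₁₀(r/r_ref)), then combine on an intensity basis.
woodworking router: 91.2 − 20·log₁₀(13.4/1.7) = 91.2 − 17.93 = 73.27 dB(A).
refrigeration condenser: 72.8 − 20·log₁₀(11.6/1.7) = 72.8 − 16.68 = 56.12 dB(A).
transformer: 61.3 − 20·log₁₀(22.4/1.7) = 61.3 − 22.40 = 38.90 dB(A).
Σ 10^(L/10) = 2.163e+07 → L_total = 10·log₁₀(2.163e+07) = 73.35 dB(A).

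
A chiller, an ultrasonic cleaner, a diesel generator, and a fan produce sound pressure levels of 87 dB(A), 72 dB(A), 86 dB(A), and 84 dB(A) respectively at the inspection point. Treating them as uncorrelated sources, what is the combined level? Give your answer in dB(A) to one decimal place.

For uncorrelated sources the intensities add, so convert each level to linear form, sum, and take 10·log₁₀ of the total.
Σ 10^(L/10) = 10^(87/10) + 10^(72/10) + 10^(86/10) + 10^(84/10) = 1.166e+09.
L_total = 10·log₁₀(1.166e+09) = 90.67 dB(A).

90.7 dB(A)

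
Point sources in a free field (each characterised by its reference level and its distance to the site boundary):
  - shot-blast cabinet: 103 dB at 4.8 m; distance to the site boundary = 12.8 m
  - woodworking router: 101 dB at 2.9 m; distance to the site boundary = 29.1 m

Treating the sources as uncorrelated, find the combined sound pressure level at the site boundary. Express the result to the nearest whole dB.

95 dB

Propagate each source to the receiver with L = L_ref − 20·log₁₀(r/r_ref), then add intensities.
shot-blast cabinet: 103 − 20·log₁₀(12.8/4.8) = 103 − 8.52 = 94.48 dB.
woodworking router: 101 − 20·log₁₀(29.1/2.9) = 101 − 20.03 = 80.97 dB.
Σ 10^(L/10) = 2.931e+09 → L_total = 10·log₁₀(2.931e+09) = 94.67 dB.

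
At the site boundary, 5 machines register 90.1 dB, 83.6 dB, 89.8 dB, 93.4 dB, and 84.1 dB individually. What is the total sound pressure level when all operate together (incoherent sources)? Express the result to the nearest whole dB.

97 dB

Incoherent sources combine by intensity addition: L_total = 10·log₁₀(Σ 10^(L_i/10)).
Σ 10^(L/10) = 10^(90.1/10) + 10^(83.6/10) + 10^(89.8/10) + 10^(93.4/10) + 10^(84.1/10) = 4.652e+09.
L_total = 10·log₁₀(4.652e+09) = 96.68 dB.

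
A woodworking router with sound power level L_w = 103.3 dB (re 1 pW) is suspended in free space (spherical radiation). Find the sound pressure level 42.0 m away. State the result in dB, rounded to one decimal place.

The power spreads over a sphere of area 4π·r², so L_p = L_w − 10·log₁₀(4π·r²).
4π·r² = 2.217e+04 m², 10·log₁₀ of that is 43.457 dB.
L_p = 103.3 − 43.457 = 59.84 dB.

59.8 dB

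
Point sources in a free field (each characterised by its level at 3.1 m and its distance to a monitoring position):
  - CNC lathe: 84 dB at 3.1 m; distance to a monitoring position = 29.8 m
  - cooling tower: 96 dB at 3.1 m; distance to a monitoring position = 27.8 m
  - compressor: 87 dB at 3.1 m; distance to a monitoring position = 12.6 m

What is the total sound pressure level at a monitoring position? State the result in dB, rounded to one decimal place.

First find each source's level at the receiver (point-source: −20·log₁₀(r/r_ref)), then combine on an intensity basis.
CNC lathe: 84 − 20·log₁₀(29.8/3.1) = 84 − 19.66 = 64.34 dB.
cooling tower: 96 − 20·log₁₀(27.8/3.1) = 96 − 19.05 = 76.95 dB.
compressor: 87 − 20·log₁₀(12.6/3.1) = 87 − 12.18 = 74.82 dB.
Σ 10^(L/10) = 8.256e+07 → L_total = 10·log₁₀(8.256e+07) = 79.17 dB.

79.2 dB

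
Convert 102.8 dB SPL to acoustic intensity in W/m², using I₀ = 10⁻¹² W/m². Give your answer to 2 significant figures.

I/I₀ = 10^(102.8/10) = 1.905e+10, so I = 1.905e+10 × 10⁻¹² W/m².

0.019 W/m²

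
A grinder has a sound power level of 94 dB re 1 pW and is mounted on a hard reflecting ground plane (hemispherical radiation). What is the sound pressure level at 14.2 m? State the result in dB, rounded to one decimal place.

Free-field hemispherical radiation: L_p = L_w − 10·log₁₀(2π·r²), r = 14.2 m.
2π·r² = 1267 m², 10·log₁₀ of that is 31.028 dB.
L_p = 94 − 31.028 = 62.97 dB.

63.0 dB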